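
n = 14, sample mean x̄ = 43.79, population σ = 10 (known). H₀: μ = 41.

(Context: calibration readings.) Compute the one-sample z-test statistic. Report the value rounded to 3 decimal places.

SE = σ/√n = 10/√14 = 2.6726
z = (x̄−μ₀)/SE = (43.79−41)/2.6726 = 1.0439

test statistic = 1.044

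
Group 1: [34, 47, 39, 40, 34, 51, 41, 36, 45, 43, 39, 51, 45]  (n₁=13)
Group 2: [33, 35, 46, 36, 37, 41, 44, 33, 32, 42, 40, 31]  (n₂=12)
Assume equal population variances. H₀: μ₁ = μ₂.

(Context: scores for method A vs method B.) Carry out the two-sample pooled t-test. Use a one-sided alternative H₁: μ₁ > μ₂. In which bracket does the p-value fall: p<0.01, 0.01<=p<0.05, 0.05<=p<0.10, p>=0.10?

p-value bracket: 0.01<=p<0.05

x̄₁=41.923, s₁=5.722, n₁=13
x̄₂=37.500, s₂=5.000, n₂=12
s_p² = [12·5.722² + 11·5.000²]/23 = 29.0401
SE = √(s_p²·(1/13+1/12)) = 2.1573
t = (41.923−37.500)/2.1573 = 2.0503
df = 23
p-value (one-sided, H₁ greater) = 0.02595
→ bracket: 0.01<=p<0.05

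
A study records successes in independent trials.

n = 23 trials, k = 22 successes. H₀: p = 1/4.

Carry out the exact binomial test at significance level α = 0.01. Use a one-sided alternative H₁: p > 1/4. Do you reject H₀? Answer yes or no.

Exact binomial: n=23, k=22, p₀=1/4=0.2500
P(X≥22) from Σ C(n,i)·p₀^i·(1−p₀)^(n−i)
p-value (one-sided, H₁ greater) = 0.00000
At α=0.01: p < α → reject H₀

reject H₀: yes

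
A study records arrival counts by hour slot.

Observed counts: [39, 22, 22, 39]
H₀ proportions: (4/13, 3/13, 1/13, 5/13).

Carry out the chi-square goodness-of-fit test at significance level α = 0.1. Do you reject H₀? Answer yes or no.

n = 122; E_i = n·p_i = [37.54, 28.15, 9.38, 46.92]
χ² = (39−37.54)²/37.54 + (22−28.15)²/28.15 + (22−9.38)²/9.38 + (39−46.92)²/46.92 = 19.6982
df = 3
p-value (upper-tail) = 0.00020
At α=0.1: p < α → reject H₀

reject H₀: yes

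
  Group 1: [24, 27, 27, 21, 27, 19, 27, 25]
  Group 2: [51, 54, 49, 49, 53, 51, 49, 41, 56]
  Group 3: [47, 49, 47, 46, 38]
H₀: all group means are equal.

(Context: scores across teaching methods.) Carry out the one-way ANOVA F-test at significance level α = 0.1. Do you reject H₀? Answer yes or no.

reject H₀: yes

Group means [24.62, 50.33, 45.40], grand mean 39.864
SSB = Σnᵢ(x̄ᵢ−x̄)² = 2997.516; SSW = ΣΣ(x−x̄ᵢ)² = 287.075
MSB = 2997.516/2 = 1498.7580; MSW = 287.075/19 = 15.1092
F = MSB/MSW = 99.1950
df = (2, 19)
p-value (upper-tail) = 0.00000
At α=0.1: p < α → reject H₀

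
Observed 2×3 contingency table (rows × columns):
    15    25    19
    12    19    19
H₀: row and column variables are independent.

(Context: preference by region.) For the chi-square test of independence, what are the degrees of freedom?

degrees of freedom = 2

df = (r−1)(c−1) = (2−1)·(3−1) = 2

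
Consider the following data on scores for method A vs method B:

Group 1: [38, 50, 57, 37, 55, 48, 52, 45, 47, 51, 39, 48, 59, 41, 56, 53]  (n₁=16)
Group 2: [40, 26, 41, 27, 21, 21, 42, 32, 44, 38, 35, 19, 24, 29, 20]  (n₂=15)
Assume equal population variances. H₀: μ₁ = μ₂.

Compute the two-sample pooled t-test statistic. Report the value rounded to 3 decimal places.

x̄₁=48.500, s₁=6.957, n₁=16
x̄₂=30.600, s₂=8.838, n₂=15
s_p² = [15·6.957² + 14·8.838²]/29 = 62.7448
SE = √(s_p²·(1/16+1/15)) = 2.8468
t = (48.500−30.600)/2.8468 = 6.2877
df = 29

test statistic = 6.288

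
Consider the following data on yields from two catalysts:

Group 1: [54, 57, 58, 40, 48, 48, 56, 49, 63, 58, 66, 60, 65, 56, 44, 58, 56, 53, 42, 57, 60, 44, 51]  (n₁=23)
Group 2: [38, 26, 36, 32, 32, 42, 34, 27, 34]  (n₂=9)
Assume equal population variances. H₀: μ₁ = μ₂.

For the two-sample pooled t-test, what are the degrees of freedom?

degrees of freedom = 30

df = n₁ + n₂ − 2 = 23 + 9 − 2 = 30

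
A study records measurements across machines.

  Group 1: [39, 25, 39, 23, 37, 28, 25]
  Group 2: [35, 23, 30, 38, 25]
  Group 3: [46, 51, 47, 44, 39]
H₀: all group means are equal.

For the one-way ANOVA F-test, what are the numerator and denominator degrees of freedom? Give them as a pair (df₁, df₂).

k = 3 groups, N = 17 total
df = (k−1, N−k) = (3−1, 17−3) = (2, 14)

degrees of freedom = [2, 14]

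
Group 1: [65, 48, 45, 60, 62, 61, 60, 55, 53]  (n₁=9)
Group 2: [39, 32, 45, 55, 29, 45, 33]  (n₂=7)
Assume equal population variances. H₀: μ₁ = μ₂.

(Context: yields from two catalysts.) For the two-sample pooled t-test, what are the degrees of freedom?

degrees of freedom = 14

df = n₁ + n₂ − 2 = 9 + 7 − 2 = 14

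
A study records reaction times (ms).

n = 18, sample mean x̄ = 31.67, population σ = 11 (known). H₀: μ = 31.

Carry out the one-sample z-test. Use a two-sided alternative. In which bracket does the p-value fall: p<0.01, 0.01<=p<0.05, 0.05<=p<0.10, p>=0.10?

p-value bracket: p>=0.10

SE = σ/√n = 11/√18 = 2.5927
z = (x̄−μ₀)/SE = (31.67−31)/2.5927 = 0.2584
p-value (two-sided) = 0.79609
→ bracket: p>=0.10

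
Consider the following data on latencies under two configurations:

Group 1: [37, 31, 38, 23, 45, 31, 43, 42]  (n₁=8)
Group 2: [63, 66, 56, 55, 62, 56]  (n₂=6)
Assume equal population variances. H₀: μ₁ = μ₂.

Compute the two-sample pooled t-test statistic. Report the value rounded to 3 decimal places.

test statistic = -6.752

x̄₁=36.250, s₁=7.459, n₁=8
x̄₂=59.667, s₂=4.590, n₂=6
s_p² = [7·7.459² + 5·4.590²]/12 = 41.2361
SE = √(s_p²·(1/8+1/6)) = 3.4680
t = (36.250−59.667)/3.4680 = -6.7522
df = 12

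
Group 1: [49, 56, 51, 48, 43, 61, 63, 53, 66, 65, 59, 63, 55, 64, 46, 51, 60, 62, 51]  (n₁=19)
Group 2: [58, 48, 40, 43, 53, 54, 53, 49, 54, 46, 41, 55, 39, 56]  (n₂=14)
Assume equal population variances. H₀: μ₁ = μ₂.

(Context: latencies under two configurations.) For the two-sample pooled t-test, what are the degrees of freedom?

degrees of freedom = 31

df = n₁ + n₂ − 2 = 19 + 14 − 2 = 31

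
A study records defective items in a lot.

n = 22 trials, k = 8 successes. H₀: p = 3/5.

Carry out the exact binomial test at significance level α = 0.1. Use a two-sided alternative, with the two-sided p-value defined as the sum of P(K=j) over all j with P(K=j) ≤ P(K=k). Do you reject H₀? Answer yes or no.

reject H₀: yes

Exact binomial: n=22, k=8, p₀=3/5=0.6000
P(X=j) = C(n,j)·p₀^j·(1−p₀)^(n−j); p = Σ P(X=j) over j with P(X=j) ≤ P(X=8)
p-value (two-sided) = 0.02903
At α=0.1: p < α → reject H₀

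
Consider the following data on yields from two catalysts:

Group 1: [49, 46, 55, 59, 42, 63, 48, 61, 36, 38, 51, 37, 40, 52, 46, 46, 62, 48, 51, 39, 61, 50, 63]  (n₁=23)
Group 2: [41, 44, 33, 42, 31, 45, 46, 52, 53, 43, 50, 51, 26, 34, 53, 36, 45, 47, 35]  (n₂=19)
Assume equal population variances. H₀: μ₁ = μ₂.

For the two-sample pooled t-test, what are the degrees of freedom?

degrees of freedom = 40

df = n₁ + n₂ − 2 = 23 + 19 − 2 = 40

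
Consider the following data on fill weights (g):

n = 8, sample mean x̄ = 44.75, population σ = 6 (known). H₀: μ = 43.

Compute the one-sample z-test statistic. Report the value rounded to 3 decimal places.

SE = σ/√n = 6/√8 = 2.1213
z = (x̄−μ₀)/SE = (44.75−43)/2.1213 = 0.8250

test statistic = 0.825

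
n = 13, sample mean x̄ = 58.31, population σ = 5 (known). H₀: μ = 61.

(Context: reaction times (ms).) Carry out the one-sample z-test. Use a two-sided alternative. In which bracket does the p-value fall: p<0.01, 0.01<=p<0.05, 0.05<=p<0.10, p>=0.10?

SE = σ/√n = 5/√13 = 1.3868
z = (x̄−μ₀)/SE = (58.31−61)/1.3868 = -1.9398
p-value (two-sided) = 0.05241
→ bracket: 0.05<=p<0.10

p-value bracket: 0.05<=p<0.10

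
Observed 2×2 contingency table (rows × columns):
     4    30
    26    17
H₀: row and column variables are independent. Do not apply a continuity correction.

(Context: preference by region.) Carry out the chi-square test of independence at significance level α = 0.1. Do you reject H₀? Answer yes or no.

Row totals [34, 43], col totals [30, 47], n=77
χ² = (4−13.25)²/13.25 + (30−20.75)²/20.75 + (26−16.75)²/16.75 + (17−26.25)²/26.25 = 18.9358
df = 1
p-value (upper-tail) = 0.00001
At α=0.1: p < α → reject H₀

reject H₀: yes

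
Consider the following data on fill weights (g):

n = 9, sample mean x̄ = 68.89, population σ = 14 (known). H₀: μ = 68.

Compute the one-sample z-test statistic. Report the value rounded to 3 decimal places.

SE = σ/√n = 14/√9 = 4.6667
z = (x̄−μ₀)/SE = (68.89−68)/4.6667 = 0.1907

test statistic = 0.191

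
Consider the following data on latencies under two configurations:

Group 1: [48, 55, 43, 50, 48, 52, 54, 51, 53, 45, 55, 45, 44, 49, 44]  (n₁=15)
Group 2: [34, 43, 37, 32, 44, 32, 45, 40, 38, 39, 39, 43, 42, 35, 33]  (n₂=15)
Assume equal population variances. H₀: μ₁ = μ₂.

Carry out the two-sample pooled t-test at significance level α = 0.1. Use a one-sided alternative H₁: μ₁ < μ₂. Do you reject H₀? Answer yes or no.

x̄₁=49.067, s₁=4.200, n₁=15
x̄₂=38.400, s₂=4.453, n₂=15
s_p² = [14·4.200² + 14·4.453²]/28 = 18.7333
SE = √(s_p²·(1/15+1/15)) = 1.5804
t = (49.067−38.400)/1.5804 = 6.7492
df = 28
p-value (one-sided, H₁ less) = 1.00000
At α=0.1: p ≥ α → fail to reject H₀

reject H₀: no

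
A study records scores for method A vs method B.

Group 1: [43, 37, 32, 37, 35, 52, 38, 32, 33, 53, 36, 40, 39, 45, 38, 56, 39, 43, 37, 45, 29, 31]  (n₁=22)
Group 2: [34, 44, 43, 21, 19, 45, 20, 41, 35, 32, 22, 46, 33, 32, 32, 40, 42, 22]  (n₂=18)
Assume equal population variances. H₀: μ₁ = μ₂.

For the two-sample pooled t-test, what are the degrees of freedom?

degrees of freedom = 38

df = n₁ + n₂ − 2 = 22 + 18 − 2 = 38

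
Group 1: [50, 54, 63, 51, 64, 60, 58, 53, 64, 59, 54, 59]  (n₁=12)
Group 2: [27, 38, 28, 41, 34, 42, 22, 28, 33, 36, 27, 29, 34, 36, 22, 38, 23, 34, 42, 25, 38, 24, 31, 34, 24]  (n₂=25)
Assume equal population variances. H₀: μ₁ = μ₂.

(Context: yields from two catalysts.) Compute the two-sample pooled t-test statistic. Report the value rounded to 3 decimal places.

x̄₁=57.417, s₁=4.944, n₁=12
x̄₂=31.600, s₂=6.403, n₂=25
s_p² = [11·4.944² + 24·6.403²]/35 = 35.7976
SE = √(s_p²·(1/12+1/25)) = 2.1012
t = (57.417−31.600)/2.1012 = 12.2866
df = 35

test statistic = 12.287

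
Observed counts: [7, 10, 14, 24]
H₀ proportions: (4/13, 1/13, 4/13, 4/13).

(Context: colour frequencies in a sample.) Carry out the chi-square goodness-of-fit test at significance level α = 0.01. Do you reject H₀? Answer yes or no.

reject H₀: yes

n = 55; E_i = n·p_i = [16.92, 4.23, 16.92, 16.92]
χ² = (7−16.92)²/16.92 + (10−4.23)²/4.23 + (14−16.92)²/16.92 + (24−16.92)²/16.92 = 17.1500
df = 3
p-value (upper-tail) = 0.00066
At α=0.01: p < α → reject H₀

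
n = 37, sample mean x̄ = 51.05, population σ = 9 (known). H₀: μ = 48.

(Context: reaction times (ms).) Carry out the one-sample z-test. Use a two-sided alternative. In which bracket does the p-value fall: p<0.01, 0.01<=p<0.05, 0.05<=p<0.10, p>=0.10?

SE = σ/√n = 9/√37 = 1.4796
z = (x̄−μ₀)/SE = (51.05−48)/1.4796 = 2.0614
p-value (two-sided) = 0.03927
→ bracket: 0.01<=p<0.05

p-value bracket: 0.01<=p<0.05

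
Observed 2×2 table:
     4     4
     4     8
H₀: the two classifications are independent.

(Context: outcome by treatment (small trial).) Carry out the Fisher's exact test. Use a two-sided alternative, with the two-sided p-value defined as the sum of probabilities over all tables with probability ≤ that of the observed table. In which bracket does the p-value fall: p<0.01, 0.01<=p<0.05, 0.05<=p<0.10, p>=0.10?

Margins: r₁=8, r₂=12, c₁=8, c₂=12, n=20
p_obs = C(8,4)·C(12,4)/C(20,8); sum pmf over tables with pmf ≤ p_obs
p-value (two-sided) = 0.64792
→ bracket: p>=0.10

p-value bracket: p>=0.10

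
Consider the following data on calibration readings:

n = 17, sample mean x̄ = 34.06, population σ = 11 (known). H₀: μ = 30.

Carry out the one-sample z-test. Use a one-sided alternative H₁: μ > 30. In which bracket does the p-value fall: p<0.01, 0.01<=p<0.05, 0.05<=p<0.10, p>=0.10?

p-value bracket: 0.05<=p<0.10

SE = σ/√n = 11/√17 = 2.6679
z = (x̄−μ₀)/SE = (34.06−30)/2.6679 = 1.5218
p-value (one-sided, H₁ greater) = 0.06403
→ bracket: 0.05<=p<0.10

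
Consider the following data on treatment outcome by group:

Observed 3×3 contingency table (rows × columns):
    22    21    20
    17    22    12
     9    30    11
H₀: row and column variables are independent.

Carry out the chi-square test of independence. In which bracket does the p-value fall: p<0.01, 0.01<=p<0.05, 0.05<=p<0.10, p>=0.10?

Row totals [63, 51, 50], col totals [48, 73, 43], n=164
χ² = (22−18.44)²/18.44 + (21−28.04)²/28.04 + (20−16.52)²/16.52 + (17−14.93)²/14.93 + (22−22.70)²/22.70 + (12−13.37)²/13.37 + (9−14.63)²/14.63 + (30−22.26)²/22.26 + (11−13.11)²/13.11 = 8.8438
df = 4
p-value (upper-tail) = 0.06513
→ bracket: 0.05<=p<0.10

p-value bracket: 0.05<=p<0.10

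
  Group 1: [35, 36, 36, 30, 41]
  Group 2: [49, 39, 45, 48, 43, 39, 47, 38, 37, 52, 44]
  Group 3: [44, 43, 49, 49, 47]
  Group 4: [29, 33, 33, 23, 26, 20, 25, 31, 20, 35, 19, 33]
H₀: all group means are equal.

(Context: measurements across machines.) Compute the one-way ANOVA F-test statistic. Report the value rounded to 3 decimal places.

Group means [35.60, 43.73, 46.40, 27.25], grand mean 36.909
SSB = Σnᵢ(x̄ᵢ−x̄)² = 2089.895; SSW = ΣΣ(x−x̄ᵢ)² = 716.832
MSB = 2089.895/3 = 696.6318; MSW = 716.832/29 = 24.7183
F = MSB/MSW = 28.1828
df = (3, 29)

test statistic = 28.183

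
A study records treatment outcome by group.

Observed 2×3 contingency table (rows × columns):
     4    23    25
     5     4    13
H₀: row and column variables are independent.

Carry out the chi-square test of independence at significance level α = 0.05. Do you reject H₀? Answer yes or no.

Row totals [52, 22], col totals [9, 27, 38], n=74
χ² = (4−6.32)²/6.32 + (23−18.97)²/18.97 + (25−26.70)²/26.70 + (5−2.68)²/2.68 + (4−8.03)²/8.03 + (13−11.30)²/11.30 = 6.1136
df = 2
p-value (upper-tail) = 0.04704
At α=0.05: p < α → reject H₀

reject H₀: yes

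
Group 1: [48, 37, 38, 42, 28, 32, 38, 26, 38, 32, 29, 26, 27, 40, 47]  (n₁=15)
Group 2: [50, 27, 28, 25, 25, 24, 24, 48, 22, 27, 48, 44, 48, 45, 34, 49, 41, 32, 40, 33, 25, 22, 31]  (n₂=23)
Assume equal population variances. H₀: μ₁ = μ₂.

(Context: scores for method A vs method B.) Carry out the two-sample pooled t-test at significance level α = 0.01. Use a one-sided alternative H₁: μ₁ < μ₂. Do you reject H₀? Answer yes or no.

x̄₁=35.200, s₁=7.302, n₁=15
x̄₂=34.435, s₂=10.112, n₂=23
s_p² = [14·7.302² + 22·10.112²]/36 = 83.2237
SE = √(s_p²·(1/15+1/23)) = 3.0277
t = (35.200−34.435)/3.0277 = 0.2527
df = 36
p-value (one-sided, H₁ less) = 0.59905
At α=0.01: p ≥ α → fail to reject H₀

reject H₀: no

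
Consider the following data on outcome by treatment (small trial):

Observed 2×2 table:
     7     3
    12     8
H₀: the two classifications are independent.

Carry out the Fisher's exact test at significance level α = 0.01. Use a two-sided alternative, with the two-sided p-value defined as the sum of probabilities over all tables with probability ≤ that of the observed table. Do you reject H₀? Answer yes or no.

reject H₀: no

Margins: r₁=10, r₂=20, c₁=19, c₂=11, n=30
p_obs = C(10,7)·C(20,12)/C(30,19); sum pmf over tables with pmf ≤ p_obs
p-value (two-sided) = 0.70200
At α=0.01: p ≥ α → fail to reject H₀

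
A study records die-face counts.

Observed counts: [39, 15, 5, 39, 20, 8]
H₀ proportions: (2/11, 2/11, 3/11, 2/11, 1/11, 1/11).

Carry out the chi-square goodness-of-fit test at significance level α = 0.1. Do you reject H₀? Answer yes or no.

n = 126; E_i = n·p_i = [22.91, 22.91, 34.36, 22.91, 11.45, 11.45]
χ² = (39−22.91)²/22.91 + (15−22.91)²/22.91 + (5−34.36)²/34.36 + (39−22.91)²/22.91 + (20−11.45)²/11.45 + (8−11.45)²/11.45 = 57.8426
df = 5
p-value (upper-tail) = 0.00000
At α=0.1: p < α → reject H₀

reject H₀: yes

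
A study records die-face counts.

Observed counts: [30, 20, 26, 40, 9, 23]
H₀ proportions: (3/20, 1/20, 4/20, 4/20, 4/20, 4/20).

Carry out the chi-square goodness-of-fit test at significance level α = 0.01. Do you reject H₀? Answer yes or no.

n = 148; E_i = n·p_i = [22.20, 7.40, 29.60, 29.60, 29.60, 29.60]
χ² = (30−22.20)²/22.20 + (20−7.40)²/7.40 + (26−29.60)²/29.60 + (40−29.60)²/29.60 + (9−29.60)²/29.60 + (23−29.60)²/29.60 = 44.0946
df = 5
p-value (upper-tail) = 0.00000
At α=0.01: p < α → reject H₀

reject H₀: yes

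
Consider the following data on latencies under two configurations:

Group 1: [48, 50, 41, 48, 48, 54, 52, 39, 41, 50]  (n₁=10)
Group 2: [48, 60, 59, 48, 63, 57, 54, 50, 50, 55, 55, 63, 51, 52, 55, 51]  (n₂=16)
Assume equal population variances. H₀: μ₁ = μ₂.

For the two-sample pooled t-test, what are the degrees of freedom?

degrees of freedom = 24

df = n₁ + n₂ − 2 = 10 + 16 − 2 = 24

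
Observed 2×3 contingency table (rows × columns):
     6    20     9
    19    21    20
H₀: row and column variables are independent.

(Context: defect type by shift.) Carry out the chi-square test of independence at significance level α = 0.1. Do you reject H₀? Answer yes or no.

Row totals [35, 60], col totals [25, 41, 29], n=95
χ² = (6−9.21)²/9.21 + (20−15.11)²/15.11 + (9−10.68)²/10.68 + (19−15.79)²/15.79 + (21−25.89)²/25.89 + (20−18.32)²/18.32 = 4.7036
df = 2
p-value (upper-tail) = 0.09520
At α=0.1: p < α → reject H₀

reject H₀: yes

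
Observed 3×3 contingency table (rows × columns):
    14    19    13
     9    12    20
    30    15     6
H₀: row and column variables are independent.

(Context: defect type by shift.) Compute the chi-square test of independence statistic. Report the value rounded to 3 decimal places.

Row totals [46, 41, 51], col totals [53, 46, 39], n=138
χ² = (14−17.67)²/17.67 + (19−15.33)²/15.33 + (13−13.00)²/13.00 + (9−15.75)²/15.75 + (12−13.67)²/13.67 + (20−11.59)²/11.59 + (30−19.59)²/19.59 + (15−17.00)²/17.00 + (6−14.41)²/14.41 = 21.5220
df = 4

test statistic = 21.522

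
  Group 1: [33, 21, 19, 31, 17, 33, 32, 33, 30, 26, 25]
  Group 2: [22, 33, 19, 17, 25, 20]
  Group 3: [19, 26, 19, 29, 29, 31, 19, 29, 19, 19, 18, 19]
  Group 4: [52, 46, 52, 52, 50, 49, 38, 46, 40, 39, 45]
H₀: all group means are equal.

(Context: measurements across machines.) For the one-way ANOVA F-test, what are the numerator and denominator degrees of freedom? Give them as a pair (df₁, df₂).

k = 4 groups, N = 40 total
df = (k−1, N−k) = (4−1, 40−4) = (3, 36)

degrees of freedom = [3, 36]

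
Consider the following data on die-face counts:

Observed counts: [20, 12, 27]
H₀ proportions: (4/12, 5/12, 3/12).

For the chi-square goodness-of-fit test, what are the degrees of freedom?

degrees of freedom = 2

df = k − 1 = 3 − 1 = 2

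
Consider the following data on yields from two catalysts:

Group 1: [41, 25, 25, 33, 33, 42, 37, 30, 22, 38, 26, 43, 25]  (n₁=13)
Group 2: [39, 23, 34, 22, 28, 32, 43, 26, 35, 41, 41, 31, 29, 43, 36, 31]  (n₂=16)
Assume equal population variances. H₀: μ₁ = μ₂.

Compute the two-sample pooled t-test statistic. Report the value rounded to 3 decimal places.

test statistic = -0.405

x̄₁=32.308, s₁=7.364, n₁=13
x̄₂=33.375, s₂=6.811, n₂=16
s_p² = [12·7.364² + 15·6.811²]/27 = 49.8711
SE = √(s_p²·(1/13+1/16)) = 2.6369
t = (32.308−33.375)/2.6369 = -0.4048
df = 27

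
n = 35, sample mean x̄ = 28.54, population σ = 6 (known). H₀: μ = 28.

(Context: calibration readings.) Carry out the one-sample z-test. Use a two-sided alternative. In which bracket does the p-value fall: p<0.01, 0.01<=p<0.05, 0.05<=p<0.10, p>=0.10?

p-value bracket: p>=0.10

SE = σ/√n = 6/√35 = 1.0142
z = (x̄−μ₀)/SE = (28.54−28)/1.0142 = 0.5324
p-value (two-sided) = 0.59442
→ bracket: p>=0.10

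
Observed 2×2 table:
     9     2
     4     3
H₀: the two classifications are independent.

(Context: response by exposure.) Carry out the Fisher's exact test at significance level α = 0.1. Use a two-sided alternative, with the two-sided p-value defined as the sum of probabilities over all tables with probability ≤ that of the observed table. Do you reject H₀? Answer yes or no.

reject H₀: no

Margins: r₁=11, r₂=7, c₁=13, c₂=5, n=18
p_obs = C(11,9)·C(7,4)/C(18,13); sum pmf over tables with pmf ≤ p_obs
p-value (two-sided) = 0.32598
At α=0.1: p ≥ α → fail to reject H₀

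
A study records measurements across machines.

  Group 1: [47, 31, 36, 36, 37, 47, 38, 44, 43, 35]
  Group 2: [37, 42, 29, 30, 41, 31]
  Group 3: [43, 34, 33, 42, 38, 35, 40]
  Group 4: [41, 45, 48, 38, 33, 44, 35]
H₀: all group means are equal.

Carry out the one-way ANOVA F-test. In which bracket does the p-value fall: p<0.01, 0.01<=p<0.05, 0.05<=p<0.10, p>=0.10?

p-value bracket: p>=0.10

Group means [39.40, 35.00, 37.86, 40.57], grand mean 38.433
SSB = Σnᵢ(x̄ᵢ−x̄)² = 114.395; SSW = ΣΣ(x−x̄ᵢ)² = 712.971
MSB = 114.395/3 = 38.1317; MSW = 712.971/26 = 27.4220
F = MSB/MSW = 1.3906
df = (3, 26)
p-value (upper-tail) = 0.26787
→ bracket: p>=0.10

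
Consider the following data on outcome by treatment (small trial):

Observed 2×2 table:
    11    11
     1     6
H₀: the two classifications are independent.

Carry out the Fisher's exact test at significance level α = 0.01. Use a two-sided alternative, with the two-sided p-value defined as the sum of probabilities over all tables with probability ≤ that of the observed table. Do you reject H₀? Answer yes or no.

Margins: r₁=22, r₂=7, c₁=12, c₂=17, n=29
p_obs = C(22,11)·C(7,1)/C(29,12); sum pmf over tables with pmf ≤ p_obs
p-value (two-sided) = 0.18720
At α=0.01: p ≥ α → fail to reject H₀

reject H₀: no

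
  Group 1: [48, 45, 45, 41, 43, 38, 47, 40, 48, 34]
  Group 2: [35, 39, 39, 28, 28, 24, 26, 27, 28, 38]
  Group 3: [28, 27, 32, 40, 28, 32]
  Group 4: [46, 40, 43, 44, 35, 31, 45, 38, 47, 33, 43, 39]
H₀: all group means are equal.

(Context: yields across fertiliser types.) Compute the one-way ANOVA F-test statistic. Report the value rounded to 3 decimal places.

Group means [42.90, 31.20, 31.17, 40.33], grand mean 37.158
SSB = Σnᵢ(x̄ᵢ−x̄)² = 1021.053; SSW = ΣΣ(x−x̄ᵢ)² = 922.000
MSB = 1021.053/3 = 340.3509; MSW = 922.000/34 = 27.1176
F = MSB/MSW = 12.5509
df = (3, 34)

test statistic = 12.551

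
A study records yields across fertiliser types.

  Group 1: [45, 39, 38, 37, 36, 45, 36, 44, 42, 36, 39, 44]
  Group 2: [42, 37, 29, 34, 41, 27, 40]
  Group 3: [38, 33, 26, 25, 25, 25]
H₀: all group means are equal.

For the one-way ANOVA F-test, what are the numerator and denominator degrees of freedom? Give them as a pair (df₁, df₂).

degrees of freedom = [2, 22]

k = 3 groups, N = 25 total
df = (k−1, N−k) = (3−1, 25−3) = (2, 22)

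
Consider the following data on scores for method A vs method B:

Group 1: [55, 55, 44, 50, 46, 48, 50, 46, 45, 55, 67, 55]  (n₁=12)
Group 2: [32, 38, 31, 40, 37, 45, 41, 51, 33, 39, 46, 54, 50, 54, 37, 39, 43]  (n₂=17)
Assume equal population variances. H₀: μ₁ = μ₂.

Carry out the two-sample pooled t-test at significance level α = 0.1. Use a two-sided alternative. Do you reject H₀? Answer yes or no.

x̄₁=51.333, s₁=6.499, n₁=12
x̄₂=41.765, s₂=7.285, n₂=17
s_p² = [11·6.499² + 16·7.285²]/27 = 48.6565
SE = √(s_p²·(1/12+1/17)) = 2.6300
t = (51.333−41.765)/2.6300 = 3.6383
df = 27
p-value (two-sided) = 0.00114
At α=0.1: p < α → reject H₀

reject H₀: yes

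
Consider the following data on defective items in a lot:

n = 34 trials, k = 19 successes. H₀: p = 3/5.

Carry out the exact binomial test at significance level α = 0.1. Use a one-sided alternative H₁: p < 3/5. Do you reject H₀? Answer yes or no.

reject H₀: no

Exact binomial: n=34, k=19, p₀=3/5=0.6000
P(X≤19) from Σ C(n,i)·p₀^i·(1−p₀)^(n−i)
p-value (one-sided, H₁ less) = 0.37260
At α=0.1: p ≥ α → fail to reject H₀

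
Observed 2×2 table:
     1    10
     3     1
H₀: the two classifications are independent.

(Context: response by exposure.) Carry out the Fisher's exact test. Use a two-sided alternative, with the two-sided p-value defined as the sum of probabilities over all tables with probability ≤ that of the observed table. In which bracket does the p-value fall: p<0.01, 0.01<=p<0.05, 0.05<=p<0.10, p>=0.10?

Margins: r₁=11, r₂=4, c₁=4, c₂=11, n=15
p_obs = C(11,1)·C(4,3)/C(15,4); sum pmf over tables with pmf ≤ p_obs
p-value (two-sided) = 0.03297
→ bracket: 0.01<=p<0.05

p-value bracket: 0.01<=p<0.05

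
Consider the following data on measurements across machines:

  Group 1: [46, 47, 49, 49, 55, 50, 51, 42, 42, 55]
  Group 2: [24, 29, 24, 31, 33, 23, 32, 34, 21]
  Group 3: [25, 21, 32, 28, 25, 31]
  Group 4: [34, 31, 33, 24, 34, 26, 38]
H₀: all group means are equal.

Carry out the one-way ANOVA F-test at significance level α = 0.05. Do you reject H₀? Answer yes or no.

reject H₀: yes

Group means [48.60, 27.89, 27.00, 31.43], grand mean 34.969
SSB = Σnᵢ(x̄ᵢ−x̄)² = 2777.966; SSW = ΣΣ(x−x̄ᵢ)² = 609.003
MSB = 2777.966/3 = 925.9885; MSW = 609.003/28 = 21.7501
F = MSB/MSW = 42.5740
df = (3, 28)
p-value (upper-tail) = 0.00000
At α=0.05: p < α → reject H₀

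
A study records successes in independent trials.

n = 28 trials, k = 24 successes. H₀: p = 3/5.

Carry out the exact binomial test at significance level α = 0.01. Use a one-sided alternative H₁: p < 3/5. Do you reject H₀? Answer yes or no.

Exact binomial: n=28, k=24, p₀=3/5=0.6000
P(X≤24) from Σ C(n,i)·p₀^i·(1−p₀)^(n−i)
p-value (one-sided, H₁ less) = 0.99929
At α=0.01: p ≥ α → fail to reject H₀

reject H₀: no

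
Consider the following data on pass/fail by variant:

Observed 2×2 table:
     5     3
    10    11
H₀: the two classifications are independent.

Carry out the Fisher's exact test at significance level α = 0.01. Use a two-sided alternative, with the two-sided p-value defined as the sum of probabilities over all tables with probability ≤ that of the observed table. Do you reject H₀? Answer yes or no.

reject H₀: no

Margins: r₁=8, r₂=21, c₁=15, c₂=14, n=29
p_obs = C(8,5)·C(21,10)/C(29,15); sum pmf over tables with pmf ≤ p_obs
p-value (two-sided) = 0.68166
At α=0.01: p ≥ α → fail to reject H₀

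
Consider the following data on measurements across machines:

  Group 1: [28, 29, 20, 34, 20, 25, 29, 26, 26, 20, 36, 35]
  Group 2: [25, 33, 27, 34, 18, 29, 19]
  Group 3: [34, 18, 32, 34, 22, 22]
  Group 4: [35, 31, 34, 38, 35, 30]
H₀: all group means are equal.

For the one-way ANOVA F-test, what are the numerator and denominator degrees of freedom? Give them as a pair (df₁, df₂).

k = 4 groups, N = 31 total
df = (k−1, N−k) = (4−1, 31−4) = (3, 27)

degrees of freedom = [3, 27]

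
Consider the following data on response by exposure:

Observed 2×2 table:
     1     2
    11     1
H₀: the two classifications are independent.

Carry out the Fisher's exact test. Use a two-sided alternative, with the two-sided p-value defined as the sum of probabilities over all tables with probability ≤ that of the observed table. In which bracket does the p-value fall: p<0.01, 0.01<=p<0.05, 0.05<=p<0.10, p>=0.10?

p-value bracket: 0.05<=p<0.10

Margins: r₁=3, r₂=12, c₁=12, c₂=3, n=15
p_obs = C(3,1)·C(12,11)/C(15,12); sum pmf over tables with pmf ≤ p_obs
p-value (two-sided) = 0.08132
→ bracket: 0.05<=p<0.10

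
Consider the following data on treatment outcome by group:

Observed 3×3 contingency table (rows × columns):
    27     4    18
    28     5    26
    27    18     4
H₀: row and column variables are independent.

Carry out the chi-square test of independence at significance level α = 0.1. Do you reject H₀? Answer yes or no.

Row totals [49, 59, 49], col totals [82, 27, 48], n=157
χ² = (27−25.59)²/25.59 + (4−8.43)²/8.43 + (18−14.98)²/14.98 + (28−30.82)²/30.82 + (5−10.15)²/10.15 + (26−18.04)²/18.04 + (27−25.59)²/25.59 + (18−8.43)²/8.43 + (4−14.98)²/14.98 = 28.3952
df = 4
p-value (upper-tail) = 0.00001
At α=0.1: p < α → reject H₀

reject H₀: yes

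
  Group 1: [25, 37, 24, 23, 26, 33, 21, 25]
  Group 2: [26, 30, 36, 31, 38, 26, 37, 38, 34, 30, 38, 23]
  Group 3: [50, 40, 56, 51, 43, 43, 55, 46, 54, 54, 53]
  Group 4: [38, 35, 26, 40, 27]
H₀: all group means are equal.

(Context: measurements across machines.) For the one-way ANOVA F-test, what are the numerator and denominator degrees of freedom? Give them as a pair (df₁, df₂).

degrees of freedom = [3, 32]

k = 4 groups, N = 36 total
df = (k−1, N−k) = (4−1, 36−4) = (3, 32)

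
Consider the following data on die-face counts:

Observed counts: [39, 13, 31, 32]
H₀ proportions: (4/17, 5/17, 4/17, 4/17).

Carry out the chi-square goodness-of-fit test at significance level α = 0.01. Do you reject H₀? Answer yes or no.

reject H₀: yes

n = 115; E_i = n·p_i = [27.06, 33.82, 27.06, 27.06]
χ² = (39−27.06)²/27.06 + (13−33.82)²/33.82 + (31−27.06)²/27.06 + (32−27.06)²/27.06 = 19.5661
df = 3
p-value (upper-tail) = 0.00021
At α=0.01: p < α → reject H₀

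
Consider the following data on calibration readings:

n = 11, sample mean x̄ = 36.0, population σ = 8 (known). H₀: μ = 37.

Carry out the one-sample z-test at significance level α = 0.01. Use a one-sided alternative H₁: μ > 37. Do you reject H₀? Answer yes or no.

SE = σ/√n = 8/√11 = 2.4121
z = (x̄−μ₀)/SE = (36.0−37)/2.4121 = -0.4146
p-value (one-sided, H₁ greater) = 0.66077
At α=0.01: p ≥ α → fail to reject H₀

reject H₀: no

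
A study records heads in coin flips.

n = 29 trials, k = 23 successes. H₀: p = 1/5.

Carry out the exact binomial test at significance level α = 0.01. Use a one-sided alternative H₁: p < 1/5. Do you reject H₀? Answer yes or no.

reject H₀: no

Exact binomial: n=29, k=23, p₀=1/5=0.2000
P(X≤23) from Σ C(n,i)·p₀^i·(1−p₀)^(n−i)
p-value (one-sided, H₁ less) = 1.00000
At α=0.01: p ≥ α → fail to reject H₀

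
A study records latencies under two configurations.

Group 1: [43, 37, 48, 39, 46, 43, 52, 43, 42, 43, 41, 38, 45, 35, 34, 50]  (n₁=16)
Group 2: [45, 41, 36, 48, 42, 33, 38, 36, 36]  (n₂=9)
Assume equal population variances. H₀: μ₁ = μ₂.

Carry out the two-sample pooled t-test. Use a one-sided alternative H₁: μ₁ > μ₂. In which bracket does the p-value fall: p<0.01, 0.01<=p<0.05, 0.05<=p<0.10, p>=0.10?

p-value bracket: 0.05<=p<0.10

x̄₁=42.438, s₁=5.099, n₁=16
x̄₂=39.444, s₂=4.902, n₂=9
s_p² = [15·5.099² + 8·4.902²]/23 = 25.3113
SE = √(s_p²·(1/16+1/9)) = 2.0963
t = (42.438−39.444)/2.0963 = 1.4278
df = 23
p-value (one-sided, H₁ greater) = 0.08339
→ bracket: 0.05<=p<0.10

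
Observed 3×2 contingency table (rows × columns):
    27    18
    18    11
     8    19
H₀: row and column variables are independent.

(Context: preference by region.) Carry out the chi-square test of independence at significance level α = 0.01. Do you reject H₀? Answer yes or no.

Row totals [45, 29, 27], col totals [53, 48], n=101
χ² = (27−23.61)²/23.61 + (18−21.39)²/21.39 + (18−15.22)²/15.22 + (11−13.78)²/13.78 + (8−14.17)²/14.17 + (19−12.83)²/12.83 = 7.7426
df = 2
p-value (upper-tail) = 0.02083
At α=0.01: p ≥ α → fail to reject H₀

reject H₀: no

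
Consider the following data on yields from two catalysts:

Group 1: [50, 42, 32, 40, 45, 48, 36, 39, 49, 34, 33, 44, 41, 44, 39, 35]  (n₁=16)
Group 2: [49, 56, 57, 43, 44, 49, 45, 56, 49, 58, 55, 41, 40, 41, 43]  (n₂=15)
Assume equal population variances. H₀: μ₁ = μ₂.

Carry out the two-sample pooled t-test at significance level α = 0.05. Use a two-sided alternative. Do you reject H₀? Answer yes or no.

reject H₀: yes

x̄₁=40.688, s₁=5.724, n₁=16
x̄₂=48.400, s₂=6.522, n₂=15
s_p² = [15·5.724² + 14·6.522²]/29 = 37.4841
SE = √(s_p²·(1/16+1/15)) = 2.2004
t = (40.688−48.400)/2.2004 = -3.5051
df = 29
p-value (two-sided) = 0.00150
At α=0.05: p < α → reject H₀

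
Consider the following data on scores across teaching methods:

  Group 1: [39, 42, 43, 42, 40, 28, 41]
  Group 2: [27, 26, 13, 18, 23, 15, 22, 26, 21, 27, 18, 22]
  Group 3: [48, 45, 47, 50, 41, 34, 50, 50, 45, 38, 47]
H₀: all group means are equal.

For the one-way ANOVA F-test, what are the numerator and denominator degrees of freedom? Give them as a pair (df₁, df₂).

k = 3 groups, N = 30 total
df = (k−1, N−k) = (3−1, 30−3) = (2, 27)

degrees of freedom = [2, 27]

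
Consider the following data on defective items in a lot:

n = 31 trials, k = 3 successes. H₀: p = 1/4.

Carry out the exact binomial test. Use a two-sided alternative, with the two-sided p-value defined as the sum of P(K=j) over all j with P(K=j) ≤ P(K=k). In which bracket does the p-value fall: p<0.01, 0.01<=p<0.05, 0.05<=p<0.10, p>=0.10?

p-value bracket: 0.05<=p<0.10

Exact binomial: n=31, k=3, p₀=1/4=0.2500
P(X=j) = C(n,j)·p₀^j·(1−p₀)^(n−j); p = Σ P(X=j) over j with P(X=j) ≤ P(X=3)
p-value (two-sided) = 0.05960
→ bracket: 0.05<=p<0.10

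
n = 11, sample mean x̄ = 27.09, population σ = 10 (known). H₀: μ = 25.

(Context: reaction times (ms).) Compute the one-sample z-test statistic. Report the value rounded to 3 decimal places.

SE = σ/√n = 10/√11 = 3.0151
z = (x̄−μ₀)/SE = (27.09−25)/3.0151 = 0.6932

test statistic = 0.693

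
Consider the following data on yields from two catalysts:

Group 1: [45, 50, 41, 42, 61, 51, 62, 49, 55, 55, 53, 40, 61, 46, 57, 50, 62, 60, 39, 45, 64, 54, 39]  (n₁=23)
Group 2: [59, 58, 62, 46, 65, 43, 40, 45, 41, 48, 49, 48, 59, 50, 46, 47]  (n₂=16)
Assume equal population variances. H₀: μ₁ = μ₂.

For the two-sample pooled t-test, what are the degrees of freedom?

df = n₁ + n₂ − 2 = 23 + 16 − 2 = 37

degrees of freedom = 37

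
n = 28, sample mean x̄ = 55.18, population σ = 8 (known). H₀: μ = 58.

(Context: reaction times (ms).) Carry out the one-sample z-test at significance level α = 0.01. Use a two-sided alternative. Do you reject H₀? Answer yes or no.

reject H₀: no

SE = σ/√n = 8/√28 = 1.5119
z = (x̄−μ₀)/SE = (55.18−58)/1.5119 = -1.8653
p-value (two-sided) = 0.06215
At α=0.01: p ≥ α → fail to reject H₀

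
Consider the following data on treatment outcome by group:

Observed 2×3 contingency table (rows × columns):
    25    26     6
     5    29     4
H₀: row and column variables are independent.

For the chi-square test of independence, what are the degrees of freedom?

df = (r−1)(c−1) = (2−1)·(3−1) = 2

degrees of freedom = 2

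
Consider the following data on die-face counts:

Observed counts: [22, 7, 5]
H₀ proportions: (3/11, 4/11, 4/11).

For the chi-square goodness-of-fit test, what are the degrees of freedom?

df = k − 1 = 3 − 1 = 2

degrees of freedom = 2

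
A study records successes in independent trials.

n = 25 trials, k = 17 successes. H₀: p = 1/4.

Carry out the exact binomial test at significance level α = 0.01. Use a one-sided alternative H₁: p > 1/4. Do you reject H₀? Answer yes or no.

Exact binomial: n=25, k=17, p₀=1/4=0.2500
P(X≥17) from Σ C(n,i)·p₀^i·(1−p₀)^(n−i)
p-value (one-sided, H₁ greater) = 0.00001
At α=0.01: p < α → reject H₀

reject H₀: yes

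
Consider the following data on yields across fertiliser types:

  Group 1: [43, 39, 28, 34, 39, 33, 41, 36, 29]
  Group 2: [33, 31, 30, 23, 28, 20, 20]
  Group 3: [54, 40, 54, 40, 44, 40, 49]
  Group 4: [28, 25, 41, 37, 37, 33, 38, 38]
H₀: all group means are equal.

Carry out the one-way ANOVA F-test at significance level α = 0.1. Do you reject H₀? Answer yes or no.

Group means [35.78, 26.43, 45.86, 34.62], grand mean 35.645
SSB = Σnᵢ(x̄ᵢ−x̄)² = 1333.095; SSW = ΣΣ(x−x̄ᵢ)² = 854.002
MSB = 1333.095/3 = 444.3649; MSW = 854.002/27 = 31.6297
F = MSB/MSW = 14.0490
df = (3, 27)
p-value (upper-tail) = 0.00001
At α=0.1: p < α → reject H₀

reject H₀: yes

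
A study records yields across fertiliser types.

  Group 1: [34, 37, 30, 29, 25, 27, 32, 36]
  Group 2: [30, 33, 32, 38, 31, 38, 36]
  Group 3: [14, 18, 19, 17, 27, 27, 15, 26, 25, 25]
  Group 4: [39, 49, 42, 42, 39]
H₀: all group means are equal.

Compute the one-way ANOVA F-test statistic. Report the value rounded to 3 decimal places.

Group means [31.25, 34.00, 21.30, 42.20], grand mean 30.400
SSB = Σnᵢ(x̄ᵢ−x̄)² = 1620.800; SSW = ΣΣ(x−x̄ᵢ)² = 502.400
MSB = 1620.800/3 = 540.2667; MSW = 502.400/26 = 19.3231
F = MSB/MSW = 27.9597
df = (3, 26)

test statistic = 27.960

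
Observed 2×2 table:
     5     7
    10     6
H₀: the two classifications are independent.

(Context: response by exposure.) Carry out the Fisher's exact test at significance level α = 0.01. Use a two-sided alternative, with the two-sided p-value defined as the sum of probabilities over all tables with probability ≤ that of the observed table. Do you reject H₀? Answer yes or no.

Margins: r₁=12, r₂=16, c₁=15, c₂=13, n=28
p_obs = C(12,5)·C(16,10)/C(28,15); sum pmf over tables with pmf ≤ p_obs
p-value (two-sided) = 0.44545
At α=0.01: p ≥ α → fail to reject H₀

reject H₀: no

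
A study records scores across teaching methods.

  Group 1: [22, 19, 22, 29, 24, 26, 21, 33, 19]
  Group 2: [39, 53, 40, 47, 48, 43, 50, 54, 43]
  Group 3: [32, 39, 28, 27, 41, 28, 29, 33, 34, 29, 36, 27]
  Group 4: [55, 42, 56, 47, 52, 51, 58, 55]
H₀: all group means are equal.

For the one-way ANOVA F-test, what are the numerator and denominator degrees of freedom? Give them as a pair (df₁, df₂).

degrees of freedom = [3, 34]

k = 4 groups, N = 38 total
df = (k−1, N−k) = (4−1, 38−4) = (3, 34)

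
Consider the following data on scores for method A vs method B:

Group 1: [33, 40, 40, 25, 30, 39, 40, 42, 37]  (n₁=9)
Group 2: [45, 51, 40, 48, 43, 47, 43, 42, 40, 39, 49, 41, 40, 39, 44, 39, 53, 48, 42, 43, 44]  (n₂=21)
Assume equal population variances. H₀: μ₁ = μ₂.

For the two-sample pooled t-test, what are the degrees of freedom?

df = n₁ + n₂ − 2 = 9 + 21 − 2 = 28

degrees of freedom = 28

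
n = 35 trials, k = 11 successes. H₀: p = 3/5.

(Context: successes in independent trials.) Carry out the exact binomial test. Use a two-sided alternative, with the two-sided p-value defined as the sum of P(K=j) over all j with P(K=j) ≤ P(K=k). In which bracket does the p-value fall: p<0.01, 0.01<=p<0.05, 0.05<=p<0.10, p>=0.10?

Exact binomial: n=35, k=11, p₀=3/5=0.6000
P(X=j) = C(n,j)·p₀^j·(1−p₀)^(n−j); p = Σ P(X=j) over j with P(X=j) ≤ P(X=11)
p-value (two-sided) = 0.00081
→ bracket: p<0.01

p-value bracket: p<0.01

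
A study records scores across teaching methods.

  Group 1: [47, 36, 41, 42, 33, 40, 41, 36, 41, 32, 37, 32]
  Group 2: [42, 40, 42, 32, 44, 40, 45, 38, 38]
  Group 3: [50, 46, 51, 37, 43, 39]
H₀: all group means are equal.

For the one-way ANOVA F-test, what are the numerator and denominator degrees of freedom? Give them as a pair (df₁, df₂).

degrees of freedom = [2, 24]

k = 3 groups, N = 27 total
df = (k−1, N−k) = (3−1, 27−3) = (2, 24)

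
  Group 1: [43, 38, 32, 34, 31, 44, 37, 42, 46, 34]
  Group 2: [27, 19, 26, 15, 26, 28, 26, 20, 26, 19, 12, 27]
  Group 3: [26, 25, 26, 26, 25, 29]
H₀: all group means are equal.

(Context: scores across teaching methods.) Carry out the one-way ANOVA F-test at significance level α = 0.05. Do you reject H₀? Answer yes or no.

Group means [38.10, 22.58, 26.17], grand mean 28.893
SSB = Σnᵢ(x̄ᵢ−x̄)² = 1370.029; SSW = ΣΣ(x−x̄ᵢ)² = 586.650
MSB = 1370.029/2 = 685.0143; MSW = 586.650/25 = 23.4660
F = MSB/MSW = 29.1918
df = (2, 25)
p-value (upper-tail) = 0.00000
At α=0.05: p < α → reject H₀

reject H₀: yes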